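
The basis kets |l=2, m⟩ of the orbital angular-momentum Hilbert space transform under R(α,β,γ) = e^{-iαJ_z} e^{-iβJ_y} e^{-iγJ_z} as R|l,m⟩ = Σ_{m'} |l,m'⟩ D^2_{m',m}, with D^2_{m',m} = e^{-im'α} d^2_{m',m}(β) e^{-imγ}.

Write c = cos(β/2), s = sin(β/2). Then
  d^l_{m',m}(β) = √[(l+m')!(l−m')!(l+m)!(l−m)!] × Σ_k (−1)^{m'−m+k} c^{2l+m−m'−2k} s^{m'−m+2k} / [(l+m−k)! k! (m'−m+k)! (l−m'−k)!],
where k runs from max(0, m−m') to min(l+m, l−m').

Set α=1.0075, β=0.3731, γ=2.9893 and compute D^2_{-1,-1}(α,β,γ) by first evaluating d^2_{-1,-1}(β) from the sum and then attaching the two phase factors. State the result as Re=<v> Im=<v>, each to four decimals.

Split into d^2_{-1,-1}(β=0.3731) × two z-phases.
Half-angle: c=0.982650, s=0.185470. N=√(1·6·1·6)=6.000000
k: max(0,(-1)−(-1))=0 … min(2+(-1),2−(-1))=1
  k=0: (−1)^0·6.0000/(6)·0.9826^4·0.1855^0 = +0.932385
  k=1: (−1)^1·6.0000/(2)·0.9826^2·0.1855^2 = -0.099647
d^2_{-1,-1}(0.3731) = +0.932385 -0.099647 = +0.832738
Phases: e^{-i·(-1)·1.0075}=+0.533976+0.845500i, e^{-i·(-1)·2.9893}=-0.988426+0.151705i ⇒ D=-0.546328-0.628473i

Re=-0.5463 Im=-0.6285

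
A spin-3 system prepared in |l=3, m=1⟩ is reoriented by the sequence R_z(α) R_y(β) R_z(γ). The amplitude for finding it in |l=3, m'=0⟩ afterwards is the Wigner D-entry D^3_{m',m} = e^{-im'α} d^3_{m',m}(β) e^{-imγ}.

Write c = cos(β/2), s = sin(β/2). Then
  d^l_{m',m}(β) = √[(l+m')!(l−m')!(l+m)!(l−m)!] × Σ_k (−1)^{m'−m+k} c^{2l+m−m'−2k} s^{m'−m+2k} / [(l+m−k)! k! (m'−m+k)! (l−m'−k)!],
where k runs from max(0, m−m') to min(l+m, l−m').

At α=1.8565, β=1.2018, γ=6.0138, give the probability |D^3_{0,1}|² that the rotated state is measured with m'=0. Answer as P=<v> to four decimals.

D^3_{0,1}(1.8565,1.2018,6.0138) = e^{-i·0·1.8565}·d^3_{0,1}(1.2018)·e^{-i·1·6.0138}. Compute d first:
c=cos(1.2018/2)=0.824827, s=sin(1.2018/2)=0.565385; N=√[6·6·24·2]=41.569219
Admissible k: 1..3 (factorial args all ≥0)
  k=1: (−1)^0·41.5692/(12)·0.8248^5·0.5654^1 = +0.747738
  k=2: (−1)^1·41.5692/(4)·0.8248^3·0.5654^3 = -1.053983
  k=3: (−1)^2·41.5692/(12)·0.8248^1·0.5654^5 = +0.165073
d^3_{0,1}(1.2018) = +0.747738 -1.053983 +0.165073 = -0.141172
|D^3_{0,1}|² = |d^3_{0,1}(β)|² = (-0.141172)² = 0.019930 (the z-rotation phases have unit modulus)

P=0.0199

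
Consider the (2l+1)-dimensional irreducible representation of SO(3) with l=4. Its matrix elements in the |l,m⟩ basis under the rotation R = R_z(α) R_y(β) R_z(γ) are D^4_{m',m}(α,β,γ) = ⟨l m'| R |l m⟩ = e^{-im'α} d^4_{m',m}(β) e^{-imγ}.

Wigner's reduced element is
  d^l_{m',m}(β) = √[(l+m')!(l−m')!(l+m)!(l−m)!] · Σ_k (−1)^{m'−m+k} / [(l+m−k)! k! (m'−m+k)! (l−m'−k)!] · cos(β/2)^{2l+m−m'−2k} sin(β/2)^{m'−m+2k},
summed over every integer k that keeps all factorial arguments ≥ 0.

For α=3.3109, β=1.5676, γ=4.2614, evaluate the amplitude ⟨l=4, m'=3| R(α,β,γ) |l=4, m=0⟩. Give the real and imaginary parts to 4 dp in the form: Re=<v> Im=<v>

First d^4_{3,0}(β=1.5676), then the phase factors e^{-i(3)α} and e^{-i(0)γ}:
Half-angle: c=0.708236, s=0.705976. N=√(5040·1·24·24)=1703.830978
k∈{0,1} keeps every argument non-negative
  k=0: (−1)^3·1703.8310/(144)·0.7082^5·0.7060^3 = -0.741862
  k=1: (−1)^4·1703.8310/(144)·0.7082^3·0.7060^5 = +0.737135
d^4_{3,0}(1.5676) = -0.741862 +0.737135 = -0.004727
D = (-0.873757+0.486363i)·(-0.004727)·(+1.000000+0.000000i) = +0.004131-0.002299i

Re=0.0041 Im=-0.0023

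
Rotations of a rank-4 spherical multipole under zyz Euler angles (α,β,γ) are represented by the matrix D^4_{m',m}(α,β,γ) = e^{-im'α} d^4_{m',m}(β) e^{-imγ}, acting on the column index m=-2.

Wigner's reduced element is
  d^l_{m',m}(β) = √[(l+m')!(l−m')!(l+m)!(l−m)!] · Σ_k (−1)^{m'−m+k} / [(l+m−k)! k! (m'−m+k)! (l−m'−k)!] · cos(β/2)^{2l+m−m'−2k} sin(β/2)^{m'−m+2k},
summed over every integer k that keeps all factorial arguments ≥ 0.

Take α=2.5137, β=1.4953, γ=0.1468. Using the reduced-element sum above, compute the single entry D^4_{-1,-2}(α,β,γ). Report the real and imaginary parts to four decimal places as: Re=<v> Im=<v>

Re=-0.2594 Im=0.0901

D^4_{-1,-2}(2.5137,1.4953,0.1468) = e^{-i·-1·2.5137}·d^4_{-1,-2}(1.4953)·e^{-i·-2·0.1468}. Compute d first:
c=cos(1.4953/2)=0.733289, s=sin(1.4953/2)=0.679917; N=√[6·120·2·720]=1018.233765
The bounds max(0,m−m')=0 and min(l+m,l−m')=2 give 3 terms
  k=0: (−1)^1·1018.2338/(240)·0.7333^7·0.6799^1 = -0.328865
  k=1: (−1)^2·1018.2338/(48)·0.7333^5·0.6799^3 = +1.413675
  k=2: (−1)^3·1018.2338/(72)·0.7333^3·0.6799^5 = -0.810253
d^4_{-1,-2}(1.4953) = -0.328865 +1.413675 -0.810253 = +0.274557
Attach z-rotation phases: D = e^{-i(-1)(2.5137)}·(+0.274557)·e^{-i(-2)(0.1468)} = -0.259359+0.090083i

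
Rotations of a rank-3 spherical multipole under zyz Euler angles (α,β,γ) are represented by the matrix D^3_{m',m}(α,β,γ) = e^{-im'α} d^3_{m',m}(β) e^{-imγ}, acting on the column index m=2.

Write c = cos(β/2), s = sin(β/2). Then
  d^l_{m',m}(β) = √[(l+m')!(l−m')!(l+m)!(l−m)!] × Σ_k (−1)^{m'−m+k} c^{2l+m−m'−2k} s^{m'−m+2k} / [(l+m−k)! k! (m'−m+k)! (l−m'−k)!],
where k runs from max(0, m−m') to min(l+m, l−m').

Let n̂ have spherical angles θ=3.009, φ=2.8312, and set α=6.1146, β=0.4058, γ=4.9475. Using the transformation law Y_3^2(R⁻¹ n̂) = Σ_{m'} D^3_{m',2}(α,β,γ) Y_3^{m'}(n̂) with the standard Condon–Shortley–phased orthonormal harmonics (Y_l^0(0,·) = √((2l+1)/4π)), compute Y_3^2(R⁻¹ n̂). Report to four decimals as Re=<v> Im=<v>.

Need the full column D^3_{m',2} for m'=−3..3 at α=6.1146, β=0.4058, γ=4.9475.
cos(β/2)=0.979486, sin(β/2)=0.201511
d^3_{-3,2}: single k=5 term ⇒ +0.000797;  D = -0.000447+0.000660i
d^3_{-2,2}: k∈[4..5] ⇒ +0.007910 -0.000067 = +0.007843;  D = -0.005422+0.005666i
d^3_{-1,2}: k∈[3..4] ⇒ +0.048632 -0.001029 = +0.047603;  D = -0.038216+0.028382i
d^3_{0,2}: k∈[2..3] ⇒ +0.204715 -0.008665 = +0.196051;  D = -0.174773+0.088827i
d^3_{1,2}: k∈[1..2] ⇒ +0.574500 -0.048632 = +0.525868;  D = -0.502126+0.156227i
d^3_{2,2}: k∈[0..1] ⇒ +0.883060 -0.186879 = +0.696181;  D = -0.690028+0.092355i
d^3_{3,2}: single k=0 term ⇒ -0.445006;  D = +0.444725+0.015809i
Y_3^{m'}(θ=3.009,φ=2.8312) and Σ D·Y over m':
  (-0.0004+0.0007i)·(-0.0006-0.0008i)  (-0.0054+0.0057i)·(-0.0144-0.0103i)  (-0.0382+0.0284i)·(-0.1592-0.0511i)  (-0.1748+0.0888i)·(-0.7075+0.0000i)  (-0.5021+0.1562i)·(+0.1592-0.0511i)  (-0.6900+0.0924i)·(-0.0144+0.0103i)  (+0.4447+0.0158i)·(+0.0006-0.0008i)
Y_3^2(R⁻¹ n̂) = +0.068620-0.023701i

Re=0.0686 Im=-0.0237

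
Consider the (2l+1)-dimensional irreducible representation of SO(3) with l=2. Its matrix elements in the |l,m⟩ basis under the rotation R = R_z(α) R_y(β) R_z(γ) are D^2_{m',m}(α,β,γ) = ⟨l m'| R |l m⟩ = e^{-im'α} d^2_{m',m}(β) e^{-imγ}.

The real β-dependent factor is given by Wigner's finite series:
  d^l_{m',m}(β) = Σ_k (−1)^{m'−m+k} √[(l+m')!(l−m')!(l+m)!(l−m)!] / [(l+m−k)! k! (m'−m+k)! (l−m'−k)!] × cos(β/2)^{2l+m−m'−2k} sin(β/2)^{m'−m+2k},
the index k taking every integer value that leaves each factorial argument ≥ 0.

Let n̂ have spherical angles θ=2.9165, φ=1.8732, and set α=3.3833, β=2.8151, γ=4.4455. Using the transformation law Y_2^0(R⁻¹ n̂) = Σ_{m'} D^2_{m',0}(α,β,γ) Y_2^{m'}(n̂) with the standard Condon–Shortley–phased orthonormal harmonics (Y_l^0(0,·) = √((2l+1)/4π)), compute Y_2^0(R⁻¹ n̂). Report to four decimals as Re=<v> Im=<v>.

Need the full column D^2_{m',0} for m'=−2..2 at α=3.3833, β=2.8151, γ=4.4455.
cos(β/2)=0.162522, sin(β/2)=0.986705
d^2_{-2,0}: single k=2 term ⇒ +0.062991;  D = +0.055773+0.029278i
d^2_{-1,0}: k∈[1..2] ⇒ +0.010375 -0.382428 = -0.372053;  D = +0.361238+0.089055i
d^2_{0,0}: k∈[0..2] ⇒ +0.000698 -0.102863 +0.947871 = +0.845705;  D = +0.845705+0.000000i
d^2_{1,0}: k∈[0..1] ⇒ -0.010375 +0.382428 = +0.372053;  D = -0.361238+0.089055i
d^2_{2,0}: single k=0 term ⇒ +0.062991;  D = +0.055773-0.029278i
Y_2^{m'}(θ=2.9165,φ=1.8732) and Σ D·Y over m':
  (+0.0558+0.0293i)·(-0.0158+0.0109i)  (+0.3612+0.0891i)·(+0.0501+0.1605i)  (+0.8457+0.0000i)·(+0.5836+0.0000i)  (-0.3612+0.0891i)·(-0.0501+0.1605i)  (+0.0558-0.0293i)·(-0.0158-0.0109i)
Y_2^0(R⁻¹ n̂) = +0.498774-0.000000i

Re=0.4988 Im=0.0000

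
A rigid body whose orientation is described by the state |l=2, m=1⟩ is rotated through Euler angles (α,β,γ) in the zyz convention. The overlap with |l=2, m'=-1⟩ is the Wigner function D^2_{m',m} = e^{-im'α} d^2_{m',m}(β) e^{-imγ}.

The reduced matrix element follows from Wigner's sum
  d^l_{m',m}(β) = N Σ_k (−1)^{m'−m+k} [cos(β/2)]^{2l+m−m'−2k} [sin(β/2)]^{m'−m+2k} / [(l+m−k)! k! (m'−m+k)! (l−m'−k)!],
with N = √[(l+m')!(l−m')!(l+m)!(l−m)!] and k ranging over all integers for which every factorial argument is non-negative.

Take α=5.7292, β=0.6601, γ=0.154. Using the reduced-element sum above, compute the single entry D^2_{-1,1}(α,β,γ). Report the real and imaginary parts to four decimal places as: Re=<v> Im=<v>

D^2_{-1,1}(5.7292,0.6601,0.154) = e^{-i·-1·5.7292}·d^2_{-1,1}(0.6601)·e^{-i·1·0.154}. Compute d first:
Half-angle: c=0.946026, s=0.324090. N=√(1·6·6·1)=6.000000
The bounds max(0,m−m')=2 and min(l+m,l−m')=3 give 2 terms
  k=2: (−1)^0·6.0000/(2)·0.9460^2·0.3241^2 = +0.282007
  k=3: (−1)^1·6.0000/(6)·0.9460^0·0.3241^4 = -0.011032
d^2_{-1,1}(0.6601) = +0.282007 -0.011032 = +0.270975
Phases: e^{-i·(-1)·5.7292}=+0.850435-0.526081i, e^{-i·(1)·0.154}=+0.988165-0.153392i ⇒ D=+0.205852-0.176216i

Re=0.2059 Im=-0.1762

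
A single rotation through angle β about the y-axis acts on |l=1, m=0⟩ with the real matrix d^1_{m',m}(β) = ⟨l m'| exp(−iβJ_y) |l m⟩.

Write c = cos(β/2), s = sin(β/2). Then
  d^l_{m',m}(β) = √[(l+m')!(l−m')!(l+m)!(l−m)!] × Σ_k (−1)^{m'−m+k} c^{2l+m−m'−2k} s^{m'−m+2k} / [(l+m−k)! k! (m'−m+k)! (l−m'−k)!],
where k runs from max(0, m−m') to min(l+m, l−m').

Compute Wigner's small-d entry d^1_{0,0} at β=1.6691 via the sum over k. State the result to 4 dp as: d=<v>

d^1_{0,0}(β=1.6691) via Wigner's sum:
Half-angle: c=0.671511, s=0.740994. N=√(1·1·1·1)=1.000000
Admissible k: 0..1 (factorial args all ≥0)
  k=0: (−1)^0·1.0000/(1)·0.6715^2·0.7410^0 = +0.450927
  k=1: (−1)^1·1.0000/(1)·0.6715^0·0.7410^2 = -0.549073
d^1_{0,0}(1.6691) = +0.450927 -0.549073 = -0.098145

d=-0.0981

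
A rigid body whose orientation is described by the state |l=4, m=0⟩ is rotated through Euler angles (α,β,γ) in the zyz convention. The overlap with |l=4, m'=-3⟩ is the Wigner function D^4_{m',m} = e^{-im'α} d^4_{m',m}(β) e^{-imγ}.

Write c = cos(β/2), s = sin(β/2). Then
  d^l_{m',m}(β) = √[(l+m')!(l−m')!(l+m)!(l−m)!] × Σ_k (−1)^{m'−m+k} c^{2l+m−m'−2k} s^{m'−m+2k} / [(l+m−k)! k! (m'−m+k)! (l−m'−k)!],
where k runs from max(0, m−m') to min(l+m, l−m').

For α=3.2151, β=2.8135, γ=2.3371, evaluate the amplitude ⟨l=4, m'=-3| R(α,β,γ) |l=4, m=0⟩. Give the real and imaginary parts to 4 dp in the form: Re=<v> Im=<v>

First d^4_{-3,0}(β=2.8135), then the phase factors e^{-i(-3)α} and e^{-i(0)γ}:
c=cos(2.8135/2)=0.163312, s=sin(2.8135/2)=0.986575; N=√[1·5040·24·24]=1703.830978
k: max(0,(0)−(-3))=3 … min(4+(0),4−(-3))=4
  k=3: (−1)^0·1703.8310/(144)·0.1633^5·0.9866^3 = +0.001320
  k=4: (−1)^1·1703.8310/(144)·0.1633^3·0.9866^5 = -0.048169
d^4_{-3,0}(2.8135) = +0.001320 -0.048169 = -0.046849
D = (-0.975783-0.218739i)·(-0.046849)·(+1.000000+0.000000i) = +0.045714+0.010248i

Re=0.0457 Im=0.0102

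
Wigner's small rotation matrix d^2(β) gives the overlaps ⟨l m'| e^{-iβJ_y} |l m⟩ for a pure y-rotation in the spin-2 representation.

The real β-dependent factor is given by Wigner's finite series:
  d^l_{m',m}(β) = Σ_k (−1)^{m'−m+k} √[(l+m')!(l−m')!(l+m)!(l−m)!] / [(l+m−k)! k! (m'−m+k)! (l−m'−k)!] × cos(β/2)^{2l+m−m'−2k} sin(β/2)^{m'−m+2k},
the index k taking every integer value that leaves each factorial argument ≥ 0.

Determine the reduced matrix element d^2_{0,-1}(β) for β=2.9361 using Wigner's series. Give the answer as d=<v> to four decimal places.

d^2_{0,-1}(β=2.9361) via Wigner's sum:
With c≡cos(β/2)=0.102566 and s≡sin(β/2)=0.994726, N=[2·2·1·6]^{1/2}=4.898979
The bounds max(0,m−m')=0 and min(l+m,l−m')=1 give 2 terms
  k=0: (−1)^1·4.8990/(2)·0.1026^3·0.9947^1 = -0.002629
  k=1: (−1)^2·4.8990/(2)·0.1026^1·0.9947^3 = +0.247280
d^2_{0,-1}(2.9361) = -0.002629 +0.247280 = +0.244651

d=0.2447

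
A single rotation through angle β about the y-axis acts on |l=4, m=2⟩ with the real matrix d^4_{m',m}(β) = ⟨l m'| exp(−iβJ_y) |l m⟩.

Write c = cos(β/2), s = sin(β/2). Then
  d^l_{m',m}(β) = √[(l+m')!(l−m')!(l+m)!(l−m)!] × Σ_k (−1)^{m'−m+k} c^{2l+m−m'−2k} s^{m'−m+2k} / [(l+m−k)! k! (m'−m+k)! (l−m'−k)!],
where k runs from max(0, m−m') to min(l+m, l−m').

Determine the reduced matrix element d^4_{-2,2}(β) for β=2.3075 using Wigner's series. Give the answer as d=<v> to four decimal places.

d=-0.3796

d^4_{-2,2}(β=2.3075) via Wigner's sum:
c=cos(2.3075/2)=0.405062, s=sin(2.3075/2)=0.914289; N=√[2·720·720·2]=1440.000000
Admissible k: 4..6 (factorial args all ≥0)
  k=4: (−1)^0·1440.0000/(96)·0.4051^4·0.9143^4 = +0.282170
  k=5: (−1)^1·1440.0000/(120)·0.4051^2·0.9143^6 = -1.150073
  k=6: (−1)^2·1440.0000/(1440)·0.4051^0·0.9143^8 = +0.488280
d^4_{-2,2}(2.3075) = +0.282170 -1.150073 +0.488280 = -0.379623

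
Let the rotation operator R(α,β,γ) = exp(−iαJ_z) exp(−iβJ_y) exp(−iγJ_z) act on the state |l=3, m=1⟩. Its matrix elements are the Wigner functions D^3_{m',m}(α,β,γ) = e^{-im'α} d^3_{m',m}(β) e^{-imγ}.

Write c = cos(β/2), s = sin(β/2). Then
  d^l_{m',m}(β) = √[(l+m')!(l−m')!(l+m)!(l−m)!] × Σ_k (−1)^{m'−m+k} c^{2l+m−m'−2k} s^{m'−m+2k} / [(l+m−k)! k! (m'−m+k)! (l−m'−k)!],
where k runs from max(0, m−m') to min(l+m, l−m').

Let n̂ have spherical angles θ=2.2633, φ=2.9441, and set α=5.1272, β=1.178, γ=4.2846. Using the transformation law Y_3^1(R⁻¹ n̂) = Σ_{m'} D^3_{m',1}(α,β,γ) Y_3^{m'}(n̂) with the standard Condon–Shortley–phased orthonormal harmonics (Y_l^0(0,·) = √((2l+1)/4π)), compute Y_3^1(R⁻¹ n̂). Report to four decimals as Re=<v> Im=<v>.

Re=-0.1459 Im=-0.2357

Need the full column D^3_{m',1} for m'=−3..3 at α=5.1272, β=1.178, γ=4.2846.
cos(β/2)=0.831497, sin(β/2)=0.555530
d^3_{-3,1}: single k=4 term ⇒ +0.255033;  D = +0.025823-0.253722i
d^3_{-2,1}: k∈[3..4] ⇒ +0.623352 -0.139122 = +0.484230;  D = +0.460646-0.149279i
d^3_{-1,1}: k∈[2..4] ⇒ +0.885132 -0.526794 +0.029393 = +0.387731;  D = +0.258045+0.289393i
d^3_{0,1}: k∈[1..3] ⇒ +0.764893 -1.024272 +0.152401 = -0.106979;  D = +0.044381-0.097338i
d^3_{1,1}: k∈[0..2] ⇒ +0.330494 -1.180176 +0.395095 = -0.454587;  D = +0.454549+0.005899i
d^3_{2,1}: k∈[0..1] ⇒ -0.698248 +0.623352 = -0.074896;  D = +0.029292+0.068930i
d^3_{3,1}: single k=0 term ⇒ +0.571350;  D = +0.391187-0.416430i
Y_3^{m'}(θ=2.2633,φ=2.9441) and Σ D·Y over m':
  (+0.0258-0.2537i)·(-0.1578-0.1062i)  (+0.4606-0.1493i)·(-0.3568-0.1487i)  (+0.2580+0.2894i)·(-0.2532-0.0507i)  (+0.0444-0.0973i)·(+0.2292+0.0000i)  (+0.4545+0.0059i)·(+0.2532-0.0507i)  (+0.0293+0.0689i)·(-0.3568+0.1487i)  (+0.3912-0.4164i)·(+0.1578-0.1062i)
Y_3^1(R⁻¹ n̂) = -0.145883-0.235657i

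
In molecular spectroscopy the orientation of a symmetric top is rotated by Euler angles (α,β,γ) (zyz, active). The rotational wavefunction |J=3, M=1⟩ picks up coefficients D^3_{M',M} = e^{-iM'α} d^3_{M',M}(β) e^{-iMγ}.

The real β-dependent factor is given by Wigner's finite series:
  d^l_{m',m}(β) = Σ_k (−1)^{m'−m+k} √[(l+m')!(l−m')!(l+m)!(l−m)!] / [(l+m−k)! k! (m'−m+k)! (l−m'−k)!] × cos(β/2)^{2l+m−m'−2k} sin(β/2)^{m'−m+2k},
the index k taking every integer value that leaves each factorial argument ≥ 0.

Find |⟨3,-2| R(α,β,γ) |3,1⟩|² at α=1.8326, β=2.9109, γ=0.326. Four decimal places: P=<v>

P=0.1174

First d^3_{-2,1}(β=2.9109), then the phase factors e^{-i(-2)α} and e^{-i(1)γ}:
c=cos(2.9109/2)=0.115091, s=sin(2.9109/2)=0.993355; N=√[1·120·24·2]=75.894664
The bounds max(0,m−m')=3 and min(l+m,l−m')=4 give 2 terms
  k=3: (−1)^0·75.8947/(12)·0.1151^3·0.9934^3 = +0.009451
  k=4: (−1)^1·75.8947/(24)·0.1151^1·0.9934^5 = -0.352016
d^3_{-2,1}(2.9109) = +0.009451 -0.352016 = -0.342566
|D^3_{-2,1}|² = |d^3_{-2,1}(β)|² = (-0.342566)² = 0.117351 (the z-rotation phases have unit modulus)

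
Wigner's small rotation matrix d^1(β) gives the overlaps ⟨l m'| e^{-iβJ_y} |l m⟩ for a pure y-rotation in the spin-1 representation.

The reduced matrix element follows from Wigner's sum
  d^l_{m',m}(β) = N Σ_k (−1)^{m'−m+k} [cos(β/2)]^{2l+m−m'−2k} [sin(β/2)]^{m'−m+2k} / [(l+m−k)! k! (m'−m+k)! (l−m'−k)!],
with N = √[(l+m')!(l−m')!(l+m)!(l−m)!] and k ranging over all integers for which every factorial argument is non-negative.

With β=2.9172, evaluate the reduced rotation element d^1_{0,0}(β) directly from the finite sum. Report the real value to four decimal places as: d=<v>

d=-0.9749

d^1_{0,0}(β=2.9172) via Wigner's sum:
c=cos(2.9172/2)=0.111961, s=sin(2.9172/2)=0.993713; N=√[1·1·1·1]=1.000000
The bounds max(0,m−m')=0 and min(l+m,l−m')=1 give 2 terms
  k=0: (−1)^0·1.0000/(1)·0.1120^2·0.9937^0 = +0.012535
  k=1: (−1)^1·1.0000/(1)·0.1120^0·0.9937^2 = -0.987465
d^1_{0,0}(2.9172) = +0.012535 -0.987465 = -0.974929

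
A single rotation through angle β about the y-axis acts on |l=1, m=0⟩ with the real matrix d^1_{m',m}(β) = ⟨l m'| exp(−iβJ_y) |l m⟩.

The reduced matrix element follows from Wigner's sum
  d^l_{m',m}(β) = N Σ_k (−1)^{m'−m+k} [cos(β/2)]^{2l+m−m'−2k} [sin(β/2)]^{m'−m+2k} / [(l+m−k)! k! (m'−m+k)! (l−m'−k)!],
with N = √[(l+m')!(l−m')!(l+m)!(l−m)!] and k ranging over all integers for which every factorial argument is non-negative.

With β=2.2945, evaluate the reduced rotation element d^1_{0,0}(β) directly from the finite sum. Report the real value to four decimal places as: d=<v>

d^1_{0,0}(β=2.2945) via Wigner's sum:
c=cos(2.2945/2)=0.410996, s=sin(2.2945/2)=0.911637; N=√[1·1·1·1]=1.000000
The bounds max(0,m−m')=0 and min(l+m,l−m')=1 give 2 terms
  k=0: (−1)^0·1.0000/(1)·0.4110^2·0.9116^0 = +0.168918
  k=1: (−1)^1·1.0000/(1)·0.4110^0·0.9116^2 = -0.831082
d^1_{0,0}(2.2945) = +0.168918 -0.831082 = -0.662165

d=-0.6622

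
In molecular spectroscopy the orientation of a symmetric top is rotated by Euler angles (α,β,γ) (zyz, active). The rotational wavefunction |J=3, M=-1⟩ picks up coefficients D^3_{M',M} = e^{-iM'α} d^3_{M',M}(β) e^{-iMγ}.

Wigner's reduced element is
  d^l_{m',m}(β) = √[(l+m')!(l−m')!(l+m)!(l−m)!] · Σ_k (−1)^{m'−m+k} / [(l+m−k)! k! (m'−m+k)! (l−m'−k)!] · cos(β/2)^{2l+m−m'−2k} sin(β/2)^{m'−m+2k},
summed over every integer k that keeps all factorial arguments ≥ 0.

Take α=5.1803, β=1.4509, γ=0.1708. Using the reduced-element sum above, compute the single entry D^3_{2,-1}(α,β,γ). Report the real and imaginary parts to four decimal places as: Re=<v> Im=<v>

Re=0.3387 Im=-0.3251

Split into d^3_{2,-1}(β=1.4509) × two z-phases.
Half-angle: c=0.748201, s=0.663472. N=√(120·1·2·24)=75.894664
k: max(0,(-1)−(2))=0 … min(3+(-1),3−(2))=1
  k=0: (−1)^3·75.8947/(12)·0.7482^3·0.6635^3 = -0.773665
  k=1: (−1)^4·75.8947/(24)·0.7482^1·0.6635^5 = +0.304181
d^3_{2,-1}(1.4509) = -0.773665 +0.304181 = -0.469484
D = (-0.593157+0.805087i)·(-0.469484)·(+0.985449+0.169971i) = +0.338670-0.325143i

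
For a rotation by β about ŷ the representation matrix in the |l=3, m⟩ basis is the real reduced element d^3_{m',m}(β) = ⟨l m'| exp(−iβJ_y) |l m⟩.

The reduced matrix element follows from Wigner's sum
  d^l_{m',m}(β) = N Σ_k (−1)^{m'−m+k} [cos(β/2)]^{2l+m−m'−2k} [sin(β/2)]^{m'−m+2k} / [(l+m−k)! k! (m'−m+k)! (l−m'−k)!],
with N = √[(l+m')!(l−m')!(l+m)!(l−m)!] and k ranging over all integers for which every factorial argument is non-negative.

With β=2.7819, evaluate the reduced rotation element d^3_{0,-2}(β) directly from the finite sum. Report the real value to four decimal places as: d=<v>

d=-0.1588

d^3_{0,-2}(β=2.7819) via Wigner's sum:
With c≡cos(β/2)=0.178878 and s≡sin(β/2)=0.983871, N=[6·6·1·120]^{1/2}=65.726707
k∈{0,1} keeps every argument non-negative
  k=0: (−1)^2·65.7267/(12)·0.1789^4·0.9839^2 = +0.005428
  k=1: (−1)^3·65.7267/(12)·0.1789^2·0.9839^4 = -0.164221
d^3_{0,-2}(2.7819) = +0.005428 -0.164221 = -0.158793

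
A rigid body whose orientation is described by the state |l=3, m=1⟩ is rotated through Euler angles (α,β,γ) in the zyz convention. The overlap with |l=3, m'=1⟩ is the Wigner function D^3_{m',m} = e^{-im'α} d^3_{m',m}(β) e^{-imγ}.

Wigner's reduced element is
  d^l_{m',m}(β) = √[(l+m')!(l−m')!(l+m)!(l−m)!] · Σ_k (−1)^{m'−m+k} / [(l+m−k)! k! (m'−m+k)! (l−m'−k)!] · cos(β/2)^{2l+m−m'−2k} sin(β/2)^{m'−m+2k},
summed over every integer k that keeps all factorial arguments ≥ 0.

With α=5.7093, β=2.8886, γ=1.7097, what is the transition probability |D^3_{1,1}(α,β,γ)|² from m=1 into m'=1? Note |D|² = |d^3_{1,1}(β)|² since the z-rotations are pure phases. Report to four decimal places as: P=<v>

First d^3_{1,1}(β=2.8886), then the phase factors e^{-i(1)α} and e^{-i(1)γ}:
c=cos(2.8886/2)=0.126159, s=sin(2.8886/2)=0.992010; N=√[24·2·24·2]=48.000000
k: max(0,(1)−(1))=0 … min(3+(1),3−(1))=2
  k=0: (−1)^0·48.0000/(48)·0.1262^6·0.9920^0 = +0.000004
  k=1: (−1)^1·48.0000/(6)·0.1262^4·0.9920^2 = -0.001994
  k=2: (−1)^2·48.0000/(8)·0.1262^2·0.9920^4 = +0.092481
d^3_{1,1}(2.8886) = +0.000004 -0.001994 +0.092481 = +0.090491
|D^3_{1,1}|² = |d^3_{1,1}(β)|² = (+0.090491)² = 0.008189 (the z-rotation phases have unit modulus)

P=0.0082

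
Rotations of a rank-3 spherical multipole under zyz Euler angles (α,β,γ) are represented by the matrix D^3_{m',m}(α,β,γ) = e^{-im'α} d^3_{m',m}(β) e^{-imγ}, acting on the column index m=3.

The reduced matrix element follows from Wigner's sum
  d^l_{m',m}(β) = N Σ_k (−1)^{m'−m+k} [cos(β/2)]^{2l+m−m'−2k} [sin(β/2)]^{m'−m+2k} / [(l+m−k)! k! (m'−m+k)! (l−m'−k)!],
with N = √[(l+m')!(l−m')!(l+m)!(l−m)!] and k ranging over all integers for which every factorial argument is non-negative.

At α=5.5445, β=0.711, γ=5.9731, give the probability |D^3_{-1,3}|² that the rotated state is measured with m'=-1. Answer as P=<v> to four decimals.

P=0.0025

Split into d^3_{-1,3}(β=0.711) × two z-phases.
c=cos(0.711/2)=0.937473, s=sin(0.711/2)=0.348059; N=√[2·24·720·1]=185.903201
k∈{4} keeps every argument non-negative
  k=4: (−1)^0·185.9032/(48)·0.9375^2·0.3481^4 = +0.049955
d^3_{-1,3}(0.711) = +0.049955
|D^3_{-1,3}|² = |d^3_{-1,3}(β)|² = (+0.049955)² = 0.002495 (the z-rotation phases have unit modulus)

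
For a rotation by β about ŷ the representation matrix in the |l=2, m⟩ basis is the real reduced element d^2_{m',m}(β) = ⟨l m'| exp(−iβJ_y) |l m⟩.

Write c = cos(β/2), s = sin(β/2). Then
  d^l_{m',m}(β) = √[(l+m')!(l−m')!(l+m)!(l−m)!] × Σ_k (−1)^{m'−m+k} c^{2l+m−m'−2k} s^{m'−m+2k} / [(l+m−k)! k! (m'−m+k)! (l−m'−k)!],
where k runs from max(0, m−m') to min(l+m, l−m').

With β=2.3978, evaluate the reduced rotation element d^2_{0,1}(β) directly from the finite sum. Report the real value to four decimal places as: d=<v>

d=-0.6103

d^2_{0,1}(β=2.3978) via Wigner's sum:
Half-angle: c=0.363383, s=0.931640. N=√(2·2·6·1)=4.898979
Admissible k: 1..2 (factorial args all ≥0)
  k=1: (−1)^0·4.8990/(2)·0.3634^3·0.9316^1 = +0.109501
  k=2: (−1)^1·4.8990/(2)·0.3634^1·0.9316^3 = -0.719754
d^2_{0,1}(2.3978) = +0.109501 -0.719754 = -0.610254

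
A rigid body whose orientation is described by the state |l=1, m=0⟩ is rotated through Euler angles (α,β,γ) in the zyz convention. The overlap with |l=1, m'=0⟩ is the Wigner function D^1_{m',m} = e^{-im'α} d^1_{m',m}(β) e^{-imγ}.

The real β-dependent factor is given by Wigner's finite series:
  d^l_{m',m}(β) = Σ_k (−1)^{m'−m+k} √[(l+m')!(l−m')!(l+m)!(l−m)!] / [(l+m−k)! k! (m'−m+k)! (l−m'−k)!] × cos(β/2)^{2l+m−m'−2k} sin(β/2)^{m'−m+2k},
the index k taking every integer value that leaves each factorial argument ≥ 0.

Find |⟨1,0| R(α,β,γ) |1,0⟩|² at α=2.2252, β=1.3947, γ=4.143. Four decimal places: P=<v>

P=0.0307

First d^1_{0,0}(β=1.3947), then the phase factors e^{-i(0)α} and e^{-i(0)γ}:
With c≡cos(β/2)=0.766547 and s≡sin(β/2)=0.642189, N=[1·1·1·1]^{1/2}=1.000000
The bounds max(0,m−m')=0 and min(l+m,l−m')=1 give 2 terms
  k=0: (−1)^0·1.0000/(1)·0.7665^2·0.6422^0 = +0.587594
  k=1: (−1)^1·1.0000/(1)·0.7665^0·0.6422^2 = -0.412406
d^1_{0,0}(1.3947) = +0.587594 -0.412406 = +0.175188
|D^1_{0,0}|² = |d^1_{0,0}(β)|² = (+0.175188)² = 0.030691 (the z-rotation phases have unit modulus)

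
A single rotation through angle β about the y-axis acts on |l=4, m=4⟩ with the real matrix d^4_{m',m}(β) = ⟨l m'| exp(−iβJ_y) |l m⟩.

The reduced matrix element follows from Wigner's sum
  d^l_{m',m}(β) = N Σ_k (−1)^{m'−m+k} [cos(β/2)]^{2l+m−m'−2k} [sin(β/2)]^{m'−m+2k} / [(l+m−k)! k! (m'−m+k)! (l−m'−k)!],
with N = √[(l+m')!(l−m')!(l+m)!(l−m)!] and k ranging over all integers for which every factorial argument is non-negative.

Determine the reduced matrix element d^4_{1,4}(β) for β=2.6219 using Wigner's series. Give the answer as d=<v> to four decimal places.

d^4_{1,4}(β=2.6219) via Wigner's sum:
Half-angle: c=0.256932, s=0.966429. N=√(120·6·40320·1)=5387.986637
k: max(0,(4)−(1))=3 … min(4+(4),4−(1))=3
  k=3: (−1)^0·5387.9866/(720)·0.2569^5·0.9664^3 = +0.007563
d^4_{1,4}(2.6219) = +0.007563

d=0.0076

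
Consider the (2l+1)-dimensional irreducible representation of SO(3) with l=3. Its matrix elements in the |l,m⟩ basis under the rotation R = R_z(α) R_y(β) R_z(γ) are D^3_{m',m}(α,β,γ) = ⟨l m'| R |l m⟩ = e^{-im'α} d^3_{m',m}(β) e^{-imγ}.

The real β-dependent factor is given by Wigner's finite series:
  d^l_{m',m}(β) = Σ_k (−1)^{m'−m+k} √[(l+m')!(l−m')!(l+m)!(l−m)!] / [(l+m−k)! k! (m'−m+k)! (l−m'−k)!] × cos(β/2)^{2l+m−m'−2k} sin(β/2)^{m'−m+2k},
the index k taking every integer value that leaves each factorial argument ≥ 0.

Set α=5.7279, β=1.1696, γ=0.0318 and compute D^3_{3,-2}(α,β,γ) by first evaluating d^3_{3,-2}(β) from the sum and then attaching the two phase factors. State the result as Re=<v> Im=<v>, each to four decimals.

Re=0.0165 Im=-0.1034

D^3_{3,-2}(5.7279,1.1696,0.0318) = e^{-i·3·5.7279}·d^3_{3,-2}(1.1696)·e^{-i·-2·0.0318}. Compute d first:
With c≡cos(β/2)=0.833823 and s≡sin(β/2)=0.552033, N=[720·1·1·120]^{1/2}=293.938769
The bounds max(0,m−m')=0 and min(l+m,l−m')=0 give 1 term
  k=0: (−1)^5·293.9388/(120)·0.8338^1·0.5520^5 = -0.104706
d^3_{3,-2}(1.1696) = -0.104706
Attach z-rotation phases: D = e^{-i(3)(5.7279)}·(-0.104706)·e^{-i(-2)(0.0318)} = +0.016543-0.103391i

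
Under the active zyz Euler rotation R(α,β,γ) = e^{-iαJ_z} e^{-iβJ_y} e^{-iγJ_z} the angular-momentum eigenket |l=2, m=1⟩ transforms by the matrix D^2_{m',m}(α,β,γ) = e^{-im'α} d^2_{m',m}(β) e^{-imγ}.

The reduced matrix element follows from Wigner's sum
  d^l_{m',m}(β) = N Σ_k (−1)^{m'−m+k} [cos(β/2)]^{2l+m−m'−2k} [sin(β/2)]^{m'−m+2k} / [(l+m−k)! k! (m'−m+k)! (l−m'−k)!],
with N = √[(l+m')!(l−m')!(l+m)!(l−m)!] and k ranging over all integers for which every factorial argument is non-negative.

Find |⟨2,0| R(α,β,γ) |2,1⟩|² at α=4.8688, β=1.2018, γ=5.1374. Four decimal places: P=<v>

D^2_{0,1}(4.8688,1.2018,5.1374) = e^{-i·0·4.8688}·d^2_{0,1}(1.2018)·e^{-i·1·5.1374}. Compute d first:
With c≡cos(β/2)=0.824827 and s≡sin(β/2)=0.565385, N=[2·2·6·1]^{1/2}=4.898979
Admissible k: 1..2 (factorial args all ≥0)
  k=1: (−1)^0·4.8990/(2)·0.8248^3·0.5654^1 = +0.777157
  k=2: (−1)^1·4.8990/(2)·0.8248^1·0.5654^3 = -0.365150
d^2_{0,1}(1.2018) = +0.777157 -0.365150 = +0.412007
|D^2_{0,1}|² = |d^2_{0,1}(β)|² = (+0.412007)² = 0.169750 (the z-rotation phases have unit modulus)

P=0.1697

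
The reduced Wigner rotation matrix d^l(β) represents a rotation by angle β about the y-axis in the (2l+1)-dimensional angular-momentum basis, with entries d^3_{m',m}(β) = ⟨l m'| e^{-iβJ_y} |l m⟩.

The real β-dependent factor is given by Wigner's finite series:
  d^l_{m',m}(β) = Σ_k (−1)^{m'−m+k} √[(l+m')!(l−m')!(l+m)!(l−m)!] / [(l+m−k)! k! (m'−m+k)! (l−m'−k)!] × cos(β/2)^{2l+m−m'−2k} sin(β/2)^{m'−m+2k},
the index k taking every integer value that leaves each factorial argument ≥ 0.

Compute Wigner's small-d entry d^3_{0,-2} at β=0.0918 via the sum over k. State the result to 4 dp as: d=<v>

d=0.0115

d^3_{0,-2}(β=0.0918) via Wigner's sum:
Half-angle: c=0.998947, s=0.045884. N=√(6·6·1·120)=65.726707
k∈{0,1} keeps every argument non-negative
  k=0: (−1)^2·65.7267/(12)·0.9989^4·0.0459^2 = +0.011483
  k=1: (−1)^3·65.7267/(12)·0.9989^2·0.0459^4 = -0.000024
d^3_{0,-2}(0.0918) = +0.011483 -0.000024 = +0.011459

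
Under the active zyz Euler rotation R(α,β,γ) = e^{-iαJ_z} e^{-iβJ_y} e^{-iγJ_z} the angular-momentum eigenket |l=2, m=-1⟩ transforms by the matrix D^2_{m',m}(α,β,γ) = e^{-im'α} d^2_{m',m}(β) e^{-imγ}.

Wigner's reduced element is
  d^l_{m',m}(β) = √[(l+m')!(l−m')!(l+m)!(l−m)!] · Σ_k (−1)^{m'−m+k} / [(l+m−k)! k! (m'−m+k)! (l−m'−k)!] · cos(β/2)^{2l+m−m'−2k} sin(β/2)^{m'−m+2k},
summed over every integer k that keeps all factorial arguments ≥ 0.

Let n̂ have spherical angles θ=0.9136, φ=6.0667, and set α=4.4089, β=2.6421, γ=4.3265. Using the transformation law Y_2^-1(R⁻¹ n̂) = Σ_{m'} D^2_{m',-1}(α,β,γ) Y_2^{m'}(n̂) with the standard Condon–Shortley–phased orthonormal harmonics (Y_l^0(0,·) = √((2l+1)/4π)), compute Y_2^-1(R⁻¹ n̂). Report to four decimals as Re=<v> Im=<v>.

Re=0.2829 Im=-0.2252

Need the full column D^2_{m',-1} for m'=−2..2 at α=4.4089, β=2.6421, γ=4.3265.
cos(β/2)=0.247158, sin(β/2)=0.968975
d^2_{-2,-1}: single k=1 term ⇒ +0.029260;  D = +0.024508+0.015984i
d^2_{-1,-1}: k∈[0..1] ⇒ +0.003732 -0.172067 = -0.168335;  D = +0.129894-0.107071i
d^2_{0,-1}: k∈[0..1] ⇒ -0.035835 +0.550793 = +0.514958;  D = -0.193821-0.477090i
d^2_{1,-1}: k∈[0..1] ⇒ +0.172067 -0.881557 = -0.709491;  D = -0.707083+0.058396i
d^2_{2,-1}: single k=0 term ⇒ -0.449721;  D = +0.098620-0.438774i
Y_2^{m'}(θ=0.9136,φ=6.0667) and Σ D·Y over m':
  (+0.0245+0.0160i)·(+0.2198+0.1016i)  (+0.1299-0.1071i)·(+0.3649+0.0803i)  (-0.1938-0.4771i)·(+0.0377+0.0000i)  (-0.7071+0.0584i)·(-0.3649+0.0803i)  (+0.0986-0.4388i)·(+0.2198-0.1016i)
Y_2^-1(R⁻¹ n̂) = +0.282894-0.225150i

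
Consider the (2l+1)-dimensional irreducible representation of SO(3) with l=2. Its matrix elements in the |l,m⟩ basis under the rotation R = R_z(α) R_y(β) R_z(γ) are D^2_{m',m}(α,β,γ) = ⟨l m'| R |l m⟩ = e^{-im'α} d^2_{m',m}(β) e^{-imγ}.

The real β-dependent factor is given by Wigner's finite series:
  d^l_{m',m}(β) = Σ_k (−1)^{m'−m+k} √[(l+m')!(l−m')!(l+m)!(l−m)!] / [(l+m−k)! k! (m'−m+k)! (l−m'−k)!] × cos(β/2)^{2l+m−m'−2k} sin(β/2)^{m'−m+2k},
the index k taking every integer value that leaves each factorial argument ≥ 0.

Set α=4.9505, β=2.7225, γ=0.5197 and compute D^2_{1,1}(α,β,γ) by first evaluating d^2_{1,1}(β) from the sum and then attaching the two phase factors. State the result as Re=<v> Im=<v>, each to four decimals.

D^2_{1,1}(4.9505,2.7225,0.5197) = e^{-i·1·4.9505}·d^2_{1,1}(2.7225)·e^{-i·1·0.5197}. Compute d first:
With c≡cos(β/2)=0.208016 and s≡sin(β/2)=0.978125, N=[6·1·6·1]^{1/2}=6.000000
k: max(0,(1)−(1))=0 … min(2+(1),2−(1))=1
  k=0: (−1)^0·6.0000/(6)·0.2080^4·0.9781^0 = +0.001872
  k=1: (−1)^1·6.0000/(2)·0.2080^2·0.9781^2 = -0.124195
d^2_{1,1}(2.7225) = +0.001872 -0.124195 = -0.122323
D = (+0.235867+0.971785i)·(-0.122323)·(+0.867968-0.496620i) = -0.084076-0.088848i

Re=-0.0841 Im=-0.0888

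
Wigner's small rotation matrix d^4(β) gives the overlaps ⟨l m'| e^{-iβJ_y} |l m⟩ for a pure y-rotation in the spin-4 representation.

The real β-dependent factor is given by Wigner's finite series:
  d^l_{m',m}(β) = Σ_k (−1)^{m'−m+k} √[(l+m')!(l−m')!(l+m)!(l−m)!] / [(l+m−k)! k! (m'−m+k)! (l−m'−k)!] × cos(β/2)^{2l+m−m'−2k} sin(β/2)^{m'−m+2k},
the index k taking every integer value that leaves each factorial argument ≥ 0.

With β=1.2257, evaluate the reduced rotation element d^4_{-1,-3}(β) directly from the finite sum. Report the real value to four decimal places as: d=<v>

d^4_{-1,-3}(β=1.2257) via Wigner's sum:
Half-angle: c=0.818012, s=0.575201. N=√(6·120·1·5040)=1904.940944
The bounds max(0,m−m')=0 and min(l+m,l−m')=1 give 2 terms
  k=0: (−1)^2·1904.9409/(240)·0.8180^6·0.5752^2 = +0.786806
  k=1: (−1)^3·1904.9409/(144)·0.8180^4·0.5752^4 = -0.648391
d^4_{-1,-3}(1.2257) = +0.786806 -0.648391 = +0.138416

d=0.1384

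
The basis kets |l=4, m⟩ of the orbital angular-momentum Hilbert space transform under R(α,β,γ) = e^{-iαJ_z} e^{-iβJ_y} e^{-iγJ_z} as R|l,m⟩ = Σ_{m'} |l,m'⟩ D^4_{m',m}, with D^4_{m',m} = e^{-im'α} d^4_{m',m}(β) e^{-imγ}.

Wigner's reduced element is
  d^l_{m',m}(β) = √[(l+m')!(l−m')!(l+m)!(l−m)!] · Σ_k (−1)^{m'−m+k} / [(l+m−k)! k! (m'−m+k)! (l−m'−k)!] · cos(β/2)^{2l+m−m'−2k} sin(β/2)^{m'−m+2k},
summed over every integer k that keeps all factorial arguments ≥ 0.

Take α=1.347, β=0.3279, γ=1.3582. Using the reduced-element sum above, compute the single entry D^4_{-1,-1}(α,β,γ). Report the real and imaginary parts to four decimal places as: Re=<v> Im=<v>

Re=-0.4976 Im=0.2321

First d^4_{-1,-1}(β=0.3279), then the phase factors e^{-i(-1)α} and e^{-i(-1)γ}:
With c≡cos(β/2)=0.986590 and s≡sin(β/2)=0.163217, N=[6·120·6·120]^{1/2}=720.000000
k∈{0,1,2,3} keeps every argument non-negative
  k=0: (−1)^0·720.0000/(720)·0.9866^8·0.1632^0 = +0.897624
  k=1: (−1)^1·720.0000/(48)·0.9866^6·0.1632^2 = -0.368502
  k=2: (−1)^2·720.0000/(24)·0.9866^4·0.1632^4 = +0.020171
  k=3: (−1)^3·720.0000/(72)·0.9866^2·0.1632^6 = -0.000184
d^4_{-1,-1}(0.3279) = +0.897624 -0.368502 +0.020171 -0.000184 = +0.549109
Attach z-rotation phases: D = e^{-i(-1)(1.347)}·(+0.549109)·e^{-i(-1)(1.3582)} = -0.497648+0.232093i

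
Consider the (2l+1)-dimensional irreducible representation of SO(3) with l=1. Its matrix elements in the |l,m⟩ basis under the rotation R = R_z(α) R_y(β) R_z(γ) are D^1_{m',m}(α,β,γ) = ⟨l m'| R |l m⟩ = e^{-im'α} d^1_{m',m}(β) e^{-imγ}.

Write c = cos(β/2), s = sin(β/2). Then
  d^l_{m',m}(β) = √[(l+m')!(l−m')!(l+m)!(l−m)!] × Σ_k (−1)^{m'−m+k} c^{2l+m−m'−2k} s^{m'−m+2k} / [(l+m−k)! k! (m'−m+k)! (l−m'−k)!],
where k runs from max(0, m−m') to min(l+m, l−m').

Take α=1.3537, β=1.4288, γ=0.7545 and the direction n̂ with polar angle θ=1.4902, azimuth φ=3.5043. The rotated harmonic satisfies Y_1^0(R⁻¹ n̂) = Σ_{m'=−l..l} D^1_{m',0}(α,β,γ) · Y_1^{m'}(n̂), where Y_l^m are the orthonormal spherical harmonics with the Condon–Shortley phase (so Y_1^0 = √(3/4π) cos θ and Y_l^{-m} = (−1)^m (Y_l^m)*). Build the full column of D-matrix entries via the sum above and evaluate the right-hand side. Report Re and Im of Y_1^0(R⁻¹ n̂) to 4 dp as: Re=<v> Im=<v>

Re=-0.2586 Im=0.0000

Need the full column D^1_{m',0} for m'=−1..1 at α=1.3537, β=1.4288, γ=0.7545.
cos(β/2)=0.755486, sin(β/2)=0.655164
d^1_{-1,0}: single k=1 term ⇒ +0.699990;  D = +0.150774+0.683559i
d^1_{0,0}: k∈[0..1] ⇒ +0.570760 -0.429240 = +0.141520;  D = +0.141520+0.000000i
d^1_{1,0}: single k=0 term ⇒ -0.699990;  D = -0.150774+0.683559i
Y_1^{m'}(θ=1.4902,φ=3.5043) and Σ D·Y over m':
  (+0.1508+0.6836i)·(-0.3220+0.1222i)  (+0.1415+0.0000i)·(+0.0393+0.0000i)  (-0.1508+0.6836i)·(+0.3220+0.1222i)
Y_1^0(R⁻¹ n̂) = -0.258564+0.000000i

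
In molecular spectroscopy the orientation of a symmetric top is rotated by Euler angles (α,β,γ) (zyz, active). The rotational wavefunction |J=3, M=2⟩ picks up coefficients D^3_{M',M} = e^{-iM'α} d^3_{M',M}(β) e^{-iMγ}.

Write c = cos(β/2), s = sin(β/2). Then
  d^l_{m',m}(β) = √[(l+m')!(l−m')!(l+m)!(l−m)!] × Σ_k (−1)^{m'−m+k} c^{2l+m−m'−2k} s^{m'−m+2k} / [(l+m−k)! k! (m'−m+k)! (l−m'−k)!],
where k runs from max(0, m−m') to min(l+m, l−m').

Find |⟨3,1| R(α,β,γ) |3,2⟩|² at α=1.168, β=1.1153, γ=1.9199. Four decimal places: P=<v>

P=0.0267

Split into d^3_{1,2}(β=1.1153) × two z-phases.
With c≡cos(β/2)=0.848501 and s≡sin(β/2)=0.529194, N=[24·2·120·1]^{1/2}=75.894664
The bounds max(0,m−m')=1 and min(l+m,l−m')=2 give 2 terms
  k=1: (−1)^0·75.8947/(24)·0.8485^5·0.5292^1 = +0.735998
  k=2: (−1)^1·75.8947/(12)·0.8485^3·0.5292^3 = -0.572573
d^3_{1,2}(1.1153) = +0.735998 -0.572573 = +0.163425
|D^3_{1,2}|² = |d^3_{1,2}(β)|² = (+0.163425)² = 0.026708 (the z-rotation phases have unit modulus)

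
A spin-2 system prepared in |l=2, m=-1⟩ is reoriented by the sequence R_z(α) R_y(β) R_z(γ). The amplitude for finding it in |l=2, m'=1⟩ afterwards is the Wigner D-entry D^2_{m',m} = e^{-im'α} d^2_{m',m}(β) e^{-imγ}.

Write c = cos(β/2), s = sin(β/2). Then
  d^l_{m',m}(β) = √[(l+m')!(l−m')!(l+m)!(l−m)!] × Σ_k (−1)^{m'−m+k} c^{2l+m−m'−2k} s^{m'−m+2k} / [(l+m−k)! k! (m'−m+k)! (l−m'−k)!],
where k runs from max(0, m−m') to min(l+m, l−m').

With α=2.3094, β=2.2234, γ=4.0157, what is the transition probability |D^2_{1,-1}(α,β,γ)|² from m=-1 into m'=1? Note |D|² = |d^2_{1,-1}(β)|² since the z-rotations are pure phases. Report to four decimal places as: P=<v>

P=0.0297

D^2_{1,-1}(2.3094,2.2234,4.0157) = e^{-i·1·2.3094}·d^2_{1,-1}(2.2234)·e^{-i·-1·4.0157}. Compute d first:
Half-angle: c=0.443138, s=0.896453. N=√(6·1·1·6)=6.000000
k∈{0,1} keeps every argument non-negative
  k=0: (−1)^2·6.0000/(2)·0.4431^2·0.8965^2 = +0.473429
  k=1: (−1)^3·6.0000/(6)·0.4431^0·0.8965^4 = -0.645819
d^2_{1,-1}(2.2234) = +0.473429 -0.645819 = -0.172390
|D^2_{1,-1}|² = |d^2_{1,-1}(β)|² = (-0.172390)² = 0.029718 (the z-rotation phases have unit modulus)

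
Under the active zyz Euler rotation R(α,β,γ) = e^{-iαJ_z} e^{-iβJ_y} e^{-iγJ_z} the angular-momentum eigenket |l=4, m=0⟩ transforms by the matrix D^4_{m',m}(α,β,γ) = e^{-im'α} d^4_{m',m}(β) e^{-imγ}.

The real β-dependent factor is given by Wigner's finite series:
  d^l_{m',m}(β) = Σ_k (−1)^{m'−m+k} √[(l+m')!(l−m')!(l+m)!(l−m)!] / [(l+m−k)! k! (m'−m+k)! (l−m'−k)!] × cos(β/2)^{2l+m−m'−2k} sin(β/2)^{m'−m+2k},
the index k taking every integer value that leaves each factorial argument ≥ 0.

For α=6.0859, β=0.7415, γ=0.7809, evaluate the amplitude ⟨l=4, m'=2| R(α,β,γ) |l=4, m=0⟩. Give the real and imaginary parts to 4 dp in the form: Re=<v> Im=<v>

Re=0.4672 Im=0.1946

First d^4_{2,0}(β=0.7415), then the phase factors e^{-i(2)α} and e^{-i(0)γ}:
c=cos(0.7415/2)=0.932056, s=sin(0.7415/2)=0.362315; N=√[720·2·24·24]=910.735966
Admissible k: 0..2 (factorial args all ≥0)
  k=0: (−1)^2·910.7360/(96)·0.9321^6·0.3623^2 = +0.816478
  k=1: (−1)^3·910.7360/(36)·0.9321^4·0.3623^4 = -0.329004
  k=2: (−1)^4·910.7360/(96)·0.9321^2·0.3623^6 = +0.018643
d^4_{2,0}(0.7415) = +0.816478 -0.329004 +0.018643 = +0.506117
D = (+0.923162+0.384412i)·(+0.506117)·(+1.000000+0.000000i) = +0.467228+0.194558i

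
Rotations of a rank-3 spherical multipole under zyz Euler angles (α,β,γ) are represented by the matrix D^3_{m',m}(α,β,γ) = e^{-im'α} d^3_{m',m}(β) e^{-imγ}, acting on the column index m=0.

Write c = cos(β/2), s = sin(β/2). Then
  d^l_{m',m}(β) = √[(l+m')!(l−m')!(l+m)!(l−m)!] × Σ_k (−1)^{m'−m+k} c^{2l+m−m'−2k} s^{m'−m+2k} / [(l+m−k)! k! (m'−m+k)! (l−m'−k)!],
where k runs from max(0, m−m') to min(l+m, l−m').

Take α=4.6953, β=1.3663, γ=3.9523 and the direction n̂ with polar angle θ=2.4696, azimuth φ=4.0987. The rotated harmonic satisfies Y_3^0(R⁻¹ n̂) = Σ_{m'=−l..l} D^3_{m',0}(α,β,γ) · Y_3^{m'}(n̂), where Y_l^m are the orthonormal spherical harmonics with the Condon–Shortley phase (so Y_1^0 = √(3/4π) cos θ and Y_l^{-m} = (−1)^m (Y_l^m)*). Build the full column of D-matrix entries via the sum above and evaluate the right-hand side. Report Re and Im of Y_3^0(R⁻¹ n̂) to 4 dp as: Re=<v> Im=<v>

Need the full column D^3_{m',0} for m'=−3..3 at α=4.6953, β=1.3663, γ=3.9523.
cos(β/2)=0.775588, sin(β/2)=0.631239
d^3_{-3,0}: single k=3 term ⇒ +0.524796;  D = +0.026893+0.524106i
d^3_{-2,0}: k∈[2..3] ⇒ +0.789720 -0.523117 = +0.266603;  D = -0.266447+0.009110i
d^3_{-1,0}: k∈[1..3] ⇒ +0.613678 -1.219516 +0.269272 = -0.336565;  D = +0.005751+0.336516i
d^3_{0,0}: k∈[0..3] ⇒ +0.217664 -1.297643 +0.859569 -0.063265 = -0.283675;  D = -0.283675+0.000000i
d^3_{1,0}: k∈[0..2] ⇒ -0.613678 +1.219516 -0.269272 = +0.336565;  D = -0.005751+0.336516i
d^3_{2,0}: k∈[0..1] ⇒ +0.789720 -0.523117 = +0.266603;  D = -0.266447-0.009110i
d^3_{3,0}: single k=0 term ⇒ -0.524796;  D = -0.026893+0.524106i
Y_3^{m'}(θ=2.4696,φ=4.0987) and Σ D·Y over m':
  (+0.0269+0.5241i)·(+0.0970+0.0269i)  (-0.2664+0.0091i)·(+0.1044+0.2919i)  (+0.0058+0.3365i)·(-0.2389+0.3392i)  (-0.2837+0.0000i)·(-0.0182+0.0000i)  (-0.0058+0.3365i)·(+0.2389+0.3392i)  (-0.2664-0.0091i)·(+0.1044-0.2919i)  (-0.0269+0.5241i)·(-0.0970+0.0269i)
Y_3^0(R⁻¹ n̂) = -0.309776-0.000000i

Re=-0.3098 Im=0.0000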